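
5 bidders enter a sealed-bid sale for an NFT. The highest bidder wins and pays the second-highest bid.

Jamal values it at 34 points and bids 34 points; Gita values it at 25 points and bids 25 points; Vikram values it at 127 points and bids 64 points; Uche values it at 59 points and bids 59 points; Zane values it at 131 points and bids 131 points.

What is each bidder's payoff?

Payoffs: Jamal 0 points, Gita 0 points, Vikram 0 points, Uche 0 points, Zane 67 points.

Ranking the bids: Zane 131 points, then Vikram 64 points, then Uche 59 points, then Jamal 34 points, then Gita 25 points.
Zane has the top bid and wins; the price is the second-highest bid, 64 points.
Zane's payoff = 131 points − 64 points = 67 points. All other bidders lose, so their payoff is 0.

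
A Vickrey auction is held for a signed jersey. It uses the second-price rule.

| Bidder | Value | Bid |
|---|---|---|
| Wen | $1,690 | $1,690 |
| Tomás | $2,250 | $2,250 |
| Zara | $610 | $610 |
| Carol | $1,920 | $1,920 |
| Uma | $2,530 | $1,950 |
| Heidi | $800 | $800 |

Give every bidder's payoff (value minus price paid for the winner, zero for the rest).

Bids in descending order: Tomás $2,250 > Uma $1,950 > Carol $1,920 > Wen $1,690 > Heidi $800 > Zara $610.
Tomás has the top bid and wins; the price is the second-highest bid, $1,950.
Tomás's payoff = $2,250 − $1,950 = $300. All other bidders lose, so their payoff is 0.

Wen $0, Tomás $300, Zara $0, Carol $0, Uma $0, Heidi $0.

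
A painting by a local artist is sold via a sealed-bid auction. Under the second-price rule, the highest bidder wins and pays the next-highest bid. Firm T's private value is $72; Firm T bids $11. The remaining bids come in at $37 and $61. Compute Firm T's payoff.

Firm T's payoff: $0.

Highest competing bid: $61.
Firm T's bid $11 is not the highest, so Firm T loses, pays nothing, and earns zero payoff.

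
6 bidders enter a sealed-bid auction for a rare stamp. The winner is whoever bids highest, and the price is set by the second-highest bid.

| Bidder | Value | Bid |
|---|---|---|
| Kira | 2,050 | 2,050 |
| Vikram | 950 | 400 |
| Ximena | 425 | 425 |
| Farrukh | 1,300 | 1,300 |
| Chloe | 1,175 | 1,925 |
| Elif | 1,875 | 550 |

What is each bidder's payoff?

Bids in descending order: Kira 2,050, then Chloe 1,925, then Farrukh 1,300, then Elif 550, then Ximena 425, then Vikram 400.
Kira has the top bid and wins; the price is the second-highest bid, 1,925.
Kira's payoff = 2,050 − 1,925 = 125. All other bidders lose, so their payoff is 0.

Payoffs: Kira 125, Vikram 0, Ximena 0, Farrukh 0, Chloe 0, Elif 0.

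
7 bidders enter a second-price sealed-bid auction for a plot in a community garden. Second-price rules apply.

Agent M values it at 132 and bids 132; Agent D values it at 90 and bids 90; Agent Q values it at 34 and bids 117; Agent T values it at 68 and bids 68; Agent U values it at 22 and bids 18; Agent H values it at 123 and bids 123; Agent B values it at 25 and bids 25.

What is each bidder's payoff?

Bids in descending order: Agent M 132 > Agent H 123 > Agent Q 117 > Agent D 90 > Agent T 68 > Agent B 25 > Agent U 18.
Agent M has the top bid and wins; the price is the second-highest bid, 123.
Agent M's payoff = 132 − 123 = 9. All other bidders lose, so their payoff is 0.

Payoffs: Agent M 9, Agent D 0, Agent Q 0, Agent T 0, Agent U 0, Agent H 0, Agent B 0.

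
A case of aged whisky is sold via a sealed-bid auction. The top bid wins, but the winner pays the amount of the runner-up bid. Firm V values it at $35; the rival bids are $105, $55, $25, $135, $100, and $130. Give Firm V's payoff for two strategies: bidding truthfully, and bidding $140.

(a) $0  (b) -$100

The highest competing bid is $135.
Bidding truthfully at $35: the top bid is $135 (a rival), so Firm V loses. Payoff = $0.
Bidding $140: Firm V has the top bid, wins, and pays the second-highest bid $135. Payoff = $35 − $135 = -$100.
This is the dominant-strategy logic: truthful bidding weakly beats any alternative.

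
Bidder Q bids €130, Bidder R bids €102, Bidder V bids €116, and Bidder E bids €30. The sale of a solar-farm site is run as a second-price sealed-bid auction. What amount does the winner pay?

Ranking the bids: Bidder Q €130; Bidder V €116; Bidder R €102; Bidder E €30.
Bidder Q has the highest bid, so Bidder Q wins.
The second-highest bid is €116, so that is what Bidder Q pays.

The winner pays €116.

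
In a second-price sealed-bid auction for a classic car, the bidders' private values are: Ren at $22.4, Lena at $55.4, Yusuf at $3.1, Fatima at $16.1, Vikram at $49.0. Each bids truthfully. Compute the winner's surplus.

Bids in descending order: Lena $55.4, then Vikram $49.0, then Ren $22.4, then Fatima $16.1, then Yusuf $3.1.
Lena wins with the top bid and pays the second-highest, $49.0.
Surplus = $55.4 − $49.0 = $6.4.

$6.4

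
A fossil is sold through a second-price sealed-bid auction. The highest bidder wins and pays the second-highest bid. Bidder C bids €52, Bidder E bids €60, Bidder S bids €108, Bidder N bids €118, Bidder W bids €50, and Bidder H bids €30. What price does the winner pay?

Price paid: €108.

Ranking the bids: Bidder N €118; Bidder S €108; Bidder E €60; Bidder C €52; Bidder W €50; Bidder H €30.
Bidder N has the highest bid, so Bidder N wins.
The second-highest bid is €108, so that is what Bidder N pays.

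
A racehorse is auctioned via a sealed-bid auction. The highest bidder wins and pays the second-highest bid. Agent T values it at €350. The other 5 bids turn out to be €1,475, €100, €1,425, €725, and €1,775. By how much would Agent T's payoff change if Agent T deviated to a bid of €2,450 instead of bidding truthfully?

The highest competing bid is €1,775.
Bidding truthfully at €350: the top bid is €1,775 (a rival), so Agent T loses. Payoff = €0.
Bidding €2,450: Agent T has the top bid, wins, and pays the second-highest bid €1,775. Payoff = €350 − €1,775 = -€1,425.
Change = -€1,425 − €0 = -€1,425.
This is the dominant-strategy logic: truthful bidding weakly beats any alternative.

Payoff change: -€1,425.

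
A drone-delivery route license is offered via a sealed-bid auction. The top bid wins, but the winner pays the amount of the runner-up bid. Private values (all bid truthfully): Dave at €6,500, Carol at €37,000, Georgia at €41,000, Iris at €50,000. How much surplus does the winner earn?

Sorted high to low: Iris €50,000; Georgia €41,000; Carol €37,000; Dave €6,500.
Iris wins with the top bid and pays the second-highest, €41,000.
Surplus = €50,000 − €41,000 = €9,000.

Surplus = €9,000.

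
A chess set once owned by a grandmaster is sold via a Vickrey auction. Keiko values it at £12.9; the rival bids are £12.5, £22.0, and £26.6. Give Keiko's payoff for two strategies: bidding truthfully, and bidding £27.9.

Truthful: £0.0; alternative: -£13.7.

The highest competing bid is £26.6.
Bidding truthfully at £12.9: the top bid is £26.6 (a rival), so Keiko loses. Payoff = £0.0.
Bidding £27.9: Keiko has the top bid, wins, and pays the second-highest bid £26.6. Payoff = £12.9 − £26.6 = -£13.7.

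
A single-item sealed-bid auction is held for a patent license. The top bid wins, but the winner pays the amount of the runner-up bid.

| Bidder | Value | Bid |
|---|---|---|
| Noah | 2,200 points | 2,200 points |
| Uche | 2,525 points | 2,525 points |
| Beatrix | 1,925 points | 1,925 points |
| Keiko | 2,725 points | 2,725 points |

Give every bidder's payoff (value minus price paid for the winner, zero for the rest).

Payoffs: Noah 0 points, Uche 0 points, Beatrix 0 points, Keiko 200 points.

Ranking the bids: Keiko 2,725 points; Uche 2,525 points; Noah 2,200 points; Beatrix 1,925 points.
Keiko has the top bid and wins; the price is the second-highest bid, 2,525 points.
Keiko's payoff = 2,725 points − 2,525 points = 200 points. All other bidders lose, so their payoff is 0.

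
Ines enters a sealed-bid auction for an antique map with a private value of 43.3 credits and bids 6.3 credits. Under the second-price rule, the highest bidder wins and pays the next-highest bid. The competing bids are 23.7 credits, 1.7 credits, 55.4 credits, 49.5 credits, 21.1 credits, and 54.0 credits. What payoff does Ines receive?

Ines's payoff: 0.0 credits.

Highest competing bid: 55.4 credits.
Ines's bid 6.3 credits is not the highest, so Ines loses, pays nothing, and earns zero payoff.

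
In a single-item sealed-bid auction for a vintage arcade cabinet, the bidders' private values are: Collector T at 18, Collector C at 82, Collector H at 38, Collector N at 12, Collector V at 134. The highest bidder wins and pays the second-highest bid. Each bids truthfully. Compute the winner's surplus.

52

Ranking the bids: Collector V 134, then Collector C 82, then Collector H 38, then Collector T 18, then Collector N 12.
Collector V wins with the top bid and pays the second-highest, 82.
Surplus = 134 − 82 = 52.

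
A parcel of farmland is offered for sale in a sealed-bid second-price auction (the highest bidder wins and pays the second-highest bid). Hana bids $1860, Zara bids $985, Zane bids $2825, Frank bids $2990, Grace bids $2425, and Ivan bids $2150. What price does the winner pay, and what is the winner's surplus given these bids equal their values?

Ordered from highest: Frank $2990 > Zane $2825 > Grace $2425 > Ivan $2150 > Hana $1860 > Zara $985.
Frank is the highest bidder, so Frank wins.
Under the second-price rule, the price is the second-highest bid: $2825.
Surplus = $2990 − $2825 = $165.

The winner pays $2825 for a surplus of $165.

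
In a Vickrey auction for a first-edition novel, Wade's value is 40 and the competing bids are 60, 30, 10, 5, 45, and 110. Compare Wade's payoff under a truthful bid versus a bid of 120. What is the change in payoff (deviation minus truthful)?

The highest competing bid is 110.
Bidding truthfully at 40: the top bid is 110 (a rival), so Wade loses. Payoff = 0.
Bidding 120: Wade has the top bid, wins, and pays the second-highest bid 110. Payoff = 40 − 110 = -70.
Change = -70 − 0 = -70.
This is the dominant-strategy logic: truthful bidding weakly beats any alternative.

Change in payoff: -70.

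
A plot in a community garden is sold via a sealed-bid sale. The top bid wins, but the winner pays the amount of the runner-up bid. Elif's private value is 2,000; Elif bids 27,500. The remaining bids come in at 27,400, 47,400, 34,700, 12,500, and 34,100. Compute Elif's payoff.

0

Highest competing bid: 47,400.
Elif's bid 27,500 is not the highest, so Elif loses, pays nothing, and earns zero payoff.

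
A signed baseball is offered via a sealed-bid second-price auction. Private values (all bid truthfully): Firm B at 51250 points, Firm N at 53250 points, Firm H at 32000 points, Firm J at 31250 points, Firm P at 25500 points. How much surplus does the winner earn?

Sorted high to low: Firm N 53250 points, then Firm B 51250 points, then Firm H 32000 points, then Firm J 31250 points, then Firm P 25500 points.
Firm N wins with the top bid and pays the second-highest, 51250 points.
Surplus = 53250 points − 51250 points = 2000 points.

Winner's surplus: 2000 points.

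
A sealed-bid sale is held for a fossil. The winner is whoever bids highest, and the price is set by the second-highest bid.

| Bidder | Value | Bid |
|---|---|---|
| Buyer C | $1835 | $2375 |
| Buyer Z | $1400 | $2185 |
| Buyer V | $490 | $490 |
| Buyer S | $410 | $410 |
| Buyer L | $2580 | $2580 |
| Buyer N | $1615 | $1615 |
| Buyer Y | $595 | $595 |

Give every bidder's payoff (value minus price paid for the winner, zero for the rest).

Buyer C $0, Buyer Z $0, Buyer V $0, Buyer S $0, Buyer L $205, Buyer N $0, Buyer Y $0.

Sorted high to low: Buyer L $2580; Buyer C $2375; Buyer Z $2185; Buyer N $1615; Buyer Y $595; Buyer V $490; Buyer S $410.
Buyer L has the top bid and wins; the price is the second-highest bid, $2375.
Buyer L's payoff = $2580 − $2375 = $205. All other bidders lose, so their payoff is 0.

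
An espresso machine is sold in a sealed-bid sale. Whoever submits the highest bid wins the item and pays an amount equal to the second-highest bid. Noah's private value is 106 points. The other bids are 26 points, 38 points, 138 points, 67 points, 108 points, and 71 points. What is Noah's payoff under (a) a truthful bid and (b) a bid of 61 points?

(a) 0 points  (b) 0 points

The highest competing bid is 138 points.
Bidding truthfully at 106 points: the top bid is 138 points (a rival), so Noah loses. Payoff = 0 points.
Bidding 61 points: the top bid is 138 points (a rival), so Noah loses. Payoff = 0 points.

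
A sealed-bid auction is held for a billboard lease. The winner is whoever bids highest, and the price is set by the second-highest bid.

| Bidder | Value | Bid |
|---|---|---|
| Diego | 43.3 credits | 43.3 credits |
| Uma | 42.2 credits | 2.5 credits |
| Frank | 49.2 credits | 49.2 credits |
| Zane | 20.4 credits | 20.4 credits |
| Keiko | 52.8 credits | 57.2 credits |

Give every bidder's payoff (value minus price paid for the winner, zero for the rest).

Sorted high to low: Keiko 57.2 credits, then Frank 49.2 credits, then Diego 43.3 credits, then Zane 20.4 credits, then Uma 2.5 credits.
Keiko has the top bid and wins; the price is the second-highest bid, 49.2 credits.
Keiko's payoff = 52.8 credits − 49.2 credits = 3.6 credits. All other bidders lose, so their payoff is 0.

Payoffs: Diego 0.0 credits, Uma 0.0 credits, Frank 0.0 credits, Zane 0.0 credits, Keiko 3.6 credits.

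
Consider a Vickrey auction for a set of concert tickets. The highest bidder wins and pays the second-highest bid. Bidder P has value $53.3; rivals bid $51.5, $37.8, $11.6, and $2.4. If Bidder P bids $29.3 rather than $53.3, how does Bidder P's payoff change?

The highest competing bid is $51.5.
Bidding truthfully at $53.3: Bidder P has the top bid, wins, and pays the second-highest bid $51.5. Payoff = $53.3 − $51.5 = $1.8.
Bidding $29.3: the top bid is $51.5 (a rival), so Bidder P loses. Payoff = $0.0.
Change = $0.0 − $1.8 = -$1.8.
This is the dominant-strategy logic: truthful bidding weakly beats any alternative.

-$1.8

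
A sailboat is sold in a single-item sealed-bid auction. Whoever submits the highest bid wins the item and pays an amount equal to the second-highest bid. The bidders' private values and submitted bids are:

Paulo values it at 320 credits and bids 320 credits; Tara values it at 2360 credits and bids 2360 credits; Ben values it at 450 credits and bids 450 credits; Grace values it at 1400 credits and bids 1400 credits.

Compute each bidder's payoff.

Payoffs: Paulo 0 credits, Tara 960 credits, Ben 0 credits, Grace 0 credits.

Sorted high to low: Tara 2360 credits, then Grace 1400 credits, then Ben 450 credits, then Paulo 320 credits.
Tara has the top bid and wins; the price is the second-highest bid, 1400 credits.
Tara's payoff = 2360 credits − 1400 credits = 960 credits. All other bidders lose, so their payoff is 0.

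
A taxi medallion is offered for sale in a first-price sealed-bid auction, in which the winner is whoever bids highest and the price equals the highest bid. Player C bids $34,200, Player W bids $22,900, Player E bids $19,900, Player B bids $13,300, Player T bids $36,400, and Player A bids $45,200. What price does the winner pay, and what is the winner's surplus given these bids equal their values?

Bids in descending order: Player A $45,200, then Player T $36,400, then Player C $34,200, then Player W $22,900, then Player E $19,900, then Player B $13,300.
Player A is the highest bidder, so Player A wins.
Under the first-price rule, the price is the highest bid: $45,200.
Surplus = $45,200 − $45,200 = $0.

The winner pays $45,200 for a surplus of $0.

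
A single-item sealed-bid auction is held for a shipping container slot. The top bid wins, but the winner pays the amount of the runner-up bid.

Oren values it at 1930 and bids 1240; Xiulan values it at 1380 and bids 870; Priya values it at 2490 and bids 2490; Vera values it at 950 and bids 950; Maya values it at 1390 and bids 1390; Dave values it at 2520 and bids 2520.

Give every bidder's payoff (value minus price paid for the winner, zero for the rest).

Bids in descending order: Dave 2520 > Priya 2490 > Maya 1390 > Oren 1240 > Vera 950 > Xiulan 870.
Dave has the top bid and wins; the price is the second-highest bid, 2490.
Dave's payoff = 2520 − 2490 = 30. All other bidders lose, so their payoff is 0.

Oren 0, Xiulan 0, Priya 0, Vera 0, Maya 0, Dave 30.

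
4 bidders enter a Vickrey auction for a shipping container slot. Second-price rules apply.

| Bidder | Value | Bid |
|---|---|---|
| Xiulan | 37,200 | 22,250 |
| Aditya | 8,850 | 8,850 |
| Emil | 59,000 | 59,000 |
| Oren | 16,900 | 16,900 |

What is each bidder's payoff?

Xiulan 0, Aditya 0, Emil 36,750, Oren 0.

Ranking the bids: Emil 59,000; Xiulan 22,250; Oren 16,900; Aditya 8,850.
Emil has the top bid and wins; the price is the second-highest bid, 22,250.
Emil's payoff = 59,000 − 22,250 = 36,750. All other bidders lose, so their payoff is 0.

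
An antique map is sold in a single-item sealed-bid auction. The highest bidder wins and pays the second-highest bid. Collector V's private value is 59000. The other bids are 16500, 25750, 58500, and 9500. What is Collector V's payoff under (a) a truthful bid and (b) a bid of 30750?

The highest competing bid is 58500.
Bidding truthfully at 59000: Collector V has the top bid, wins, and pays the second-highest bid 58500. Payoff = 59000 − 58500 = 500.
Bidding 30750: the top bid is 58500 (a rival), so Collector V loses. Payoff = 0.

Truthful: 500; alternative: 0.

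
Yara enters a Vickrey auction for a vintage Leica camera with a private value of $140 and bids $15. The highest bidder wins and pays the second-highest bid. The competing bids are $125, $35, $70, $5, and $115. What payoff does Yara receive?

Highest competing bid: $125.
Yara's bid $15 is not the highest, so Yara loses, pays nothing, and earns zero payoff.

$0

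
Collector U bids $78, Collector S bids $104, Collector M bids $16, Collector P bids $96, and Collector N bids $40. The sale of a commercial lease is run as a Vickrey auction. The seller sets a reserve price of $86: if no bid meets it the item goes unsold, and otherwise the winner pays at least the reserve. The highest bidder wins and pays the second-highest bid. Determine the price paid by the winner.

Bids in descending order: Collector S $104, then Collector P $96, then Collector U $78, then Collector N $40, then Collector M $16.
Collector S has the highest bid, so Collector S wins.
The second-highest bid is $96, which exceeds the reserve, so that sets the price.

$96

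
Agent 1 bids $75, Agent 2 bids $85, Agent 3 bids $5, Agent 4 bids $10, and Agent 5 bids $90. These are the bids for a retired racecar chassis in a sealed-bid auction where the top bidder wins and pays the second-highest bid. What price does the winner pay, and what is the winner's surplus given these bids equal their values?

Price $85; surplus $5.

Bids in descending order: Agent 5 $90, then Agent 2 $85, then Agent 1 $75, then Agent 4 $10, then Agent 3 $5.
Agent 5 is the highest bidder, so Agent 5 wins.
Under the second-price rule, the price is the second-highest bid: $85.
Surplus = $90 − $85 = $5.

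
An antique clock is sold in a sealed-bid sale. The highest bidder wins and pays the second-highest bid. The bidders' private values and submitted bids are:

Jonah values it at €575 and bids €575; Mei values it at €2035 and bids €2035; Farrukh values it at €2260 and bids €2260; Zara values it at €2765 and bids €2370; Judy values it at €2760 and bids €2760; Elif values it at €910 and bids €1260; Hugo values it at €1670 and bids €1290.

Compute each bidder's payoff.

Bids in descending order: Judy €2760, then Zara €2370, then Farrukh €2260, then Mei €2035, then Hugo €1290, then Elif €1260, then Jonah €575.
Judy has the top bid and wins; the price is the second-highest bid, €2370.
Judy's payoff = €2760 − €2370 = €390. All other bidders lose, so their payoff is 0.

Jonah €0, Mei €0, Farrukh €0, Zara €0, Judy €390, Elif €0, Hugo €0.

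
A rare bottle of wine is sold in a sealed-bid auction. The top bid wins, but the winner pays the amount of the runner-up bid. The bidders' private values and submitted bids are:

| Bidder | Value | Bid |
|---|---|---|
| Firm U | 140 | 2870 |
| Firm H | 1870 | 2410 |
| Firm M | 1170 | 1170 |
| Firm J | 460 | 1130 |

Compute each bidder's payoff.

Ranking the bids: Firm U 2870; Firm H 2410; Firm M 1170; Firm J 1130.
Firm U has the top bid and wins; the price is the second-highest bid, 2410.
Firm U's payoff = 140 − 2410 = -2270. All other bidders lose, so their payoff is 0.

Payoffs: Firm U -2270, Firm H 0, Firm M 0, Firm J 0.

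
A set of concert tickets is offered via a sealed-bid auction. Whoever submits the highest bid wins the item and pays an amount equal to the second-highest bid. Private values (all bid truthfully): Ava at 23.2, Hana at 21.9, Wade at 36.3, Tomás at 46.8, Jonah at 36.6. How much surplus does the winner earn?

Surplus = 10.2.

Ranking the bids: Tomás 46.8, then Jonah 36.6, then Wade 36.3, then Ava 23.2, then Hana 21.9.
Tomás wins with the top bid and pays the second-highest, 36.6.
Surplus = 46.8 − 36.6 = 10.2.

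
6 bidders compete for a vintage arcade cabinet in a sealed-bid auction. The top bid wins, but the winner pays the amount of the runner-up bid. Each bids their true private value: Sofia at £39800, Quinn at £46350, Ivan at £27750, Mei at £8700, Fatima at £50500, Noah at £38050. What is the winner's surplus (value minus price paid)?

Bids in descending order: Fatima £50500 > Quinn £46350 > Sofia £39800 > Noah £38050 > Ivan £27750 > Mei £8700.
Fatima wins with the top bid and pays the second-highest, £46350.
Surplus = £50500 − £46350 = £4150.

Winner's surplus: £4150.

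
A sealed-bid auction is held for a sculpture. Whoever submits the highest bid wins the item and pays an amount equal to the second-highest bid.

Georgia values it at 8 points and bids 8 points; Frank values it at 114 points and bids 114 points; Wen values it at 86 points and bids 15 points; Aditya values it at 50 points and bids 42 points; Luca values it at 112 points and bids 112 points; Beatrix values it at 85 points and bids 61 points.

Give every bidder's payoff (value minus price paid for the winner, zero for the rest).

Ordered from highest: Frank 114 points, then Luca 112 points, then Beatrix 61 points, then Aditya 42 points, then Wen 15 points, then Georgia 8 points.
Frank has the top bid and wins; the price is the second-highest bid, 112 points.
Frank's payoff = 114 points − 112 points = 2 points. All other bidders lose, so their payoff is 0.

Payoffs: Georgia 0 points, Frank 2 points, Wen 0 points, Aditya 0 points, Luca 0 points, Beatrix 0 points.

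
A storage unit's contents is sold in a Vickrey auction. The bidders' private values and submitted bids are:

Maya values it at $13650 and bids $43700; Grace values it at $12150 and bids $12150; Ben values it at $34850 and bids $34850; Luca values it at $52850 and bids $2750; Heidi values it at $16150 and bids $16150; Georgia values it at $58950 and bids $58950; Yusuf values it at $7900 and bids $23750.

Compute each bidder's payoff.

Payoffs: Maya $0, Grace $0, Ben $0, Luca $0, Heidi $0, Georgia $15250, Yusuf $0.

Bids in descending order: Georgia $58950 > Maya $43700 > Ben $34850 > Yusuf $23750 > Heidi $16150 > Grace $12150 > Luca $2750.
Georgia has the top bid and wins; the price is the second-highest bid, $43700.
Georgia's payoff = $58950 − $43700 = $15250. All other bidders lose, so their payoff is 0.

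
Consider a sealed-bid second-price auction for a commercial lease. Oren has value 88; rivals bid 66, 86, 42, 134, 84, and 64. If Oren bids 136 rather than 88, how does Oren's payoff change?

Change in payoff: -46.

The highest competing bid is 134.
Bidding truthfully at 88: the top bid is 134 (a rival), so Oren loses. Payoff = 0.
Bidding 136: Oren has the top bid, wins, and pays the second-highest bid 134. Payoff = 88 − 134 = -46.
Change = -46 − 0 = -46.
This is the dominant-strategy logic: truthful bidding weakly beats any alternative.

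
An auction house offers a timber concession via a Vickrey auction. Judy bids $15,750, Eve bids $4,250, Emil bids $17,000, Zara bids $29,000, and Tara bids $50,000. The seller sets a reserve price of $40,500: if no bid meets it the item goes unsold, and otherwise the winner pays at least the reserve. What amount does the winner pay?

The winner pays $40,500.

Ranking the bids: Tara $50,000 > Zara $29,000 > Emil $17,000 > Judy $15,750 > Eve $4,250.
Tara has the highest bid, so Tara wins.
The second-highest bid is $29,000, but the reserve $40,500 is higher, so the price is the reserve.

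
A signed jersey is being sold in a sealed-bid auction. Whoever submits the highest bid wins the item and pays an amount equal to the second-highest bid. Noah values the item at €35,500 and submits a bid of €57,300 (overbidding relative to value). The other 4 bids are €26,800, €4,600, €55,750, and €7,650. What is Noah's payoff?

-€20,250

Highest competing bid: €55,750.
Noah's bid €57,300 is the highest overall, so Noah wins and pays the second-highest bid, €55,750.
Payoff = value − price = €35,500 − €55,750 = -€20,250.
Overbidding won the item at a price above value — truthful bidding would have avoided this loss.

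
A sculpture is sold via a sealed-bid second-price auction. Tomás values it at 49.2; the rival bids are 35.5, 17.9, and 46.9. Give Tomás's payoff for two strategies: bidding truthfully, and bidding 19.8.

Truthful: 2.3; alternative: 0.0.

The highest competing bid is 46.9.
Bidding truthfully at 49.2: Tomás has the top bid, wins, and pays the second-highest bid 46.9. Payoff = 49.2 − 46.9 = 2.3.
Bidding 19.8: the top bid is 46.9 (a rival), so Tomás loses. Payoff = 0.0.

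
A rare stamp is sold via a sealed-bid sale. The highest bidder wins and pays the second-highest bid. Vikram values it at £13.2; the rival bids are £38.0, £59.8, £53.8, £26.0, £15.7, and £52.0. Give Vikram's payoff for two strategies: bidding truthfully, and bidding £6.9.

(a) £0.0  (b) £0.0

The highest competing bid is £59.8.
Bidding truthfully at £13.2: the top bid is £59.8 (a rival), so Vikram loses. Payoff = £0.0.
Bidding £6.9: the top bid is £59.8 (a rival), so Vikram loses. Payoff = £0.0.
The bid only affects whether you win, not the price — here both bids land on the same side of the top rival bid, so the deviation is payoff-neutral.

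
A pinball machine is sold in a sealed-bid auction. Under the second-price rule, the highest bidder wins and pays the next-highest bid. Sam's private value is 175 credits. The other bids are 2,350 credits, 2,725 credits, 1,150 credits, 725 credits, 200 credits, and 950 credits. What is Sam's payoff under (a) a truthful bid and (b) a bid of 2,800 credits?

The highest competing bid is 2,725 credits.
Bidding truthfully at 175 credits: the top bid is 2,725 credits (a rival), so Sam loses. Payoff = 0 credits.
Bidding 2,800 credits: Sam has the top bid, wins, and pays the second-highest bid 2,725 credits. Payoff = 175 credits − 2,725 credits = -2,550 credits.
Deviating from a truthful bid can only lose payoff in a second-price auction — never gain.

Truthful: 0 credits; alternative: -2,550 credits.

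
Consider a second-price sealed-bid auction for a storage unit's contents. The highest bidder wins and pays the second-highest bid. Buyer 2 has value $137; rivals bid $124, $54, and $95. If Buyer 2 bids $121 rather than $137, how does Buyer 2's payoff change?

The highest competing bid is $124.
Bidding truthfully at $137: Buyer 2 has the top bid, wins, and pays the second-highest bid $124. Payoff = $137 − $124 = $13.
Bidding $121: the top bid is $124 (a rival), so Buyer 2 loses. Payoff = $0.
Change = $0 − $13 = -$13.

Change in payoff: -$13.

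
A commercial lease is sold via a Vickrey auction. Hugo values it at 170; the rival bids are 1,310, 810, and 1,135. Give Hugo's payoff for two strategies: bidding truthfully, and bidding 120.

The highest competing bid is 1,310.
Bidding truthfully at 170: the top bid is 1,310 (a rival), so Hugo loses. Payoff = 0.
Bidding 120: the top bid is 1,310 (a rival), so Hugo loses. Payoff = 0.
The bid only affects whether you win, not the price — here both bids land on the same side of the top rival bid, so the deviation is payoff-neutral.

Truthful: 0; alternative: 0.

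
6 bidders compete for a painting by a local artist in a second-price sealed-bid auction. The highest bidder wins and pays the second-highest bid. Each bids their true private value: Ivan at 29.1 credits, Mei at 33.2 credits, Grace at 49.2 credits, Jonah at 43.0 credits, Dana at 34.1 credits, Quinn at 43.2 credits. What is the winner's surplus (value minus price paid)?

6.0 credits

Bids in descending order: Grace 49.2 credits > Quinn 43.2 credits > Jonah 43.0 credits > Dana 34.1 credits > Mei 33.2 credits > Ivan 29.1 credits.
Grace wins with the top bid and pays the second-highest, 43.2 credits.
Surplus = 49.2 credits − 43.2 credits = 6.0 credits.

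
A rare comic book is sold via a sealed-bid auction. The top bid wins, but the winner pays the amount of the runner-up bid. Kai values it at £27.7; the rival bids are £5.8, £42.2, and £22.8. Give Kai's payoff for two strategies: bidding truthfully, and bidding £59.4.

(a) £0.0  (b) -£14.5

The highest competing bid is £42.2.
Bidding truthfully at £27.7: the top bid is £42.2 (a rival), so Kai loses. Payoff = £0.0.
Bidding £59.4: Kai has the top bid, wins, and pays the second-highest bid £42.2. Payoff = £27.7 − £42.2 = -£14.5.
This is the dominant-strategy logic: truthful bidding weakly beats any alternative.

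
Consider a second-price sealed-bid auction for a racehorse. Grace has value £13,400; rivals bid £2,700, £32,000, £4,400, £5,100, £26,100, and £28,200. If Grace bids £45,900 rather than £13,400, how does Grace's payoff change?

Payoff change: -£18,600.

The highest competing bid is £32,000.
Bidding truthfully at £13,400: the top bid is £32,000 (a rival), so Grace loses. Payoff = £0.
Bidding £45,900: Grace has the top bid, wins, and pays the second-highest bid £32,000. Payoff = £13,400 − £32,000 = -£18,600.
Change = -£18,600 − £0 = -£18,600.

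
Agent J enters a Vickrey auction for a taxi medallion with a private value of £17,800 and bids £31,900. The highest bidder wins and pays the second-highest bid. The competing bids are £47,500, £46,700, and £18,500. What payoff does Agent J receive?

£0

Highest competing bid: £47,500.
Agent J's bid £31,900 is not the highest, so Agent J loses, pays nothing, and earns zero payoff.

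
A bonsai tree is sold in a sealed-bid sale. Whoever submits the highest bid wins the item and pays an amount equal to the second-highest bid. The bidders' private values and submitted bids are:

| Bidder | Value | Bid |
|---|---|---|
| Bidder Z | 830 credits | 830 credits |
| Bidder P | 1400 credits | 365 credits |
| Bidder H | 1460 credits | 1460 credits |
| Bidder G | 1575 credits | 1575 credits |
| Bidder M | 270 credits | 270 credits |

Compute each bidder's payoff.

Payoffs: Bidder Z 0 credits, Bidder P 0 credits, Bidder H 0 credits, Bidder G 115 credits, Bidder M 0 credits.

Ranking the bids: Bidder G 1575 credits > Bidder H 1460 credits > Bidder Z 830 credits > Bidder P 365 credits > Bidder M 270 credits.
Bidder G has the top bid and wins; the price is the second-highest bid, 1460 credits.
Bidder G's payoff = 1575 credits − 1460 credits = 115 credits. All other bidders lose, so their payoff is 0.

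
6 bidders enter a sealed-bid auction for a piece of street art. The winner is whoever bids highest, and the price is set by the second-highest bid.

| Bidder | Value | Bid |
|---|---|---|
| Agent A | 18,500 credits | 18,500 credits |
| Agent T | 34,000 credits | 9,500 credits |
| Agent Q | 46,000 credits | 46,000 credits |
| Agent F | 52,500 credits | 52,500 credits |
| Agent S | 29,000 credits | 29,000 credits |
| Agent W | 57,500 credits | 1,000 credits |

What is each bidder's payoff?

Agent A 0 credits, Agent T 0 credits, Agent Q 0 credits, Agent F 6,500 credits, Agent S 0 credits, Agent W 0 credits.

Bids in descending order: Agent F 52,500 credits; Agent Q 46,000 credits; Agent S 29,000 credits; Agent A 18,500 credits; Agent T 9,500 credits; Agent W 1,000 credits.
Agent F has the top bid and wins; the price is the second-highest bid, 46,000 credits.
Agent F's payoff = 52,500 credits − 46,000 credits = 6,500 credits. All other bidders lose, so their payoff is 0.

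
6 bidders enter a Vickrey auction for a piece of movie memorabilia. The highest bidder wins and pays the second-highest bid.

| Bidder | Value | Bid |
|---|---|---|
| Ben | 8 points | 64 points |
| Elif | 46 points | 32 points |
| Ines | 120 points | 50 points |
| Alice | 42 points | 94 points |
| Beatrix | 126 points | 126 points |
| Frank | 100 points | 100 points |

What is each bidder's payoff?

Payoffs: Ben 0 points, Elif 0 points, Ines 0 points, Alice 0 points, Beatrix 26 points, Frank 0 points.

Ordered from highest: Beatrix 126 points; Frank 100 points; Alice 94 points; Ben 64 points; Ines 50 points; Elif 32 points.
Beatrix has the top bid and wins; the price is the second-highest bid, 100 points.
Beatrix's payoff = 126 points − 100 points = 26 points. All other bidders lose, so their payoff is 0.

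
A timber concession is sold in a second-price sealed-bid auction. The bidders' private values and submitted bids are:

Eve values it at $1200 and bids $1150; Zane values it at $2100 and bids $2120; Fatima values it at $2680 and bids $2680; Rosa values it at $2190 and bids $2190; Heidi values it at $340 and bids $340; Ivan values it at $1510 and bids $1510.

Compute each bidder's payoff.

Ranking the bids: Fatima $2680; Rosa $2190; Zane $2120; Ivan $1510; Eve $1150; Heidi $340.
Fatima has the top bid and wins; the price is the second-highest bid, $2190.
Fatima's payoff = $2680 − $2190 = $490. All other bidders lose, so their payoff is 0.

Eve $0, Zane $0, Fatima $490, Rosa $0, Heidi $0, Ivan $0.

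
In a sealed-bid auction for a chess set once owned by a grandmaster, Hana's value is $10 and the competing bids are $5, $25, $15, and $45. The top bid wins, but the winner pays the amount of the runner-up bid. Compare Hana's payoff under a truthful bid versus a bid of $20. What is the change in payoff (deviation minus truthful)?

Change in payoff: $0.

The highest competing bid is $45.
Bidding truthfully at $10: the top bid is $45 (a rival), so Hana loses. Payoff = $0.
Bidding $20: the top bid is $45 (a rival), so Hana loses. Payoff = $0.
Change = $0 − $0 = $0.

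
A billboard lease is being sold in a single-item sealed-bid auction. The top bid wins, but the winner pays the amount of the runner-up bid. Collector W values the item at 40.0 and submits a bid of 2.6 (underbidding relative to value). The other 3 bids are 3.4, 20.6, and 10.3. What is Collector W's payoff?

Highest competing bid: 20.6.
Collector W's bid 2.6 is not the highest, so Collector W loses, pays nothing, and earns zero payoff.

0.0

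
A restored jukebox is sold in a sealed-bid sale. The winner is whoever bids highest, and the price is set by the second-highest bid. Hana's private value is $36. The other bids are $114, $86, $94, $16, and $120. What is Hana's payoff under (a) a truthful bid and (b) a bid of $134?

The highest competing bid is $120.
Bidding truthfully at $36: the top bid is $120 (a rival), so Hana loses. Payoff = $0.
Bidding $134: Hana has the top bid, wins, and pays the second-highest bid $120. Payoff = $36 − $120 = -$84.
This is the dominant-strategy logic: truthful bidding weakly beats any alternative.

Truthful: $0; alternative: -$84.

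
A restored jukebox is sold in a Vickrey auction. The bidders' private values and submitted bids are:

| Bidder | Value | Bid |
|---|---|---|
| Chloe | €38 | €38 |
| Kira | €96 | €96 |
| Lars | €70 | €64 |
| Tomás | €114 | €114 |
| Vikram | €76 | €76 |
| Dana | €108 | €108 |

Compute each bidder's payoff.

Ordered from highest: Tomás €114, then Dana €108, then Kira €96, then Vikram €76, then Lars €64, then Chloe €38.
Tomás has the top bid and wins; the price is the second-highest bid, €108.
Tomás's payoff = €114 − €108 = €6. All other bidders lose, so their payoff is 0.

Payoffs: Chloe €0, Kira €0, Lars €0, Tomás €6, Vikram €0, Dana €0.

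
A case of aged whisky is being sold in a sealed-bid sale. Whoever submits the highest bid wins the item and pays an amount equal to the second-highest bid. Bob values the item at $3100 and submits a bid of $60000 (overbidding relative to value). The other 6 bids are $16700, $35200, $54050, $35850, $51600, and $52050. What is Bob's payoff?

Highest competing bid: $54050.
Bob's bid $60000 is the highest overall, so Bob wins and pays the second-highest bid, $54050.
Payoff = value − price = $3100 − $54050 = -$50950.

Payoff = -$50950.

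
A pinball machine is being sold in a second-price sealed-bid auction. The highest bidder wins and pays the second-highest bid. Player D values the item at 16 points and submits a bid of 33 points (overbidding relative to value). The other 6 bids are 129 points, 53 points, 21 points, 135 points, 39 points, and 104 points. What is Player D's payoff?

Player D's payoff: 0 points.

Highest competing bid: 135 points.
Player D's bid 33 points is not the highest, so Player D loses, pays nothing, and earns zero payoff.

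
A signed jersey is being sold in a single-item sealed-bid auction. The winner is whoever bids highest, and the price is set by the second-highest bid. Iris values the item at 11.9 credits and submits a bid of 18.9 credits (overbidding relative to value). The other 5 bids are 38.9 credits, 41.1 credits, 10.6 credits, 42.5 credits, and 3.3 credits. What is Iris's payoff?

Payoff = 0.0 credits.

Highest competing bid: 42.5 credits.
Iris's bid 18.9 credits is not the highest, so Iris loses, pays nothing, and earns zero payoff.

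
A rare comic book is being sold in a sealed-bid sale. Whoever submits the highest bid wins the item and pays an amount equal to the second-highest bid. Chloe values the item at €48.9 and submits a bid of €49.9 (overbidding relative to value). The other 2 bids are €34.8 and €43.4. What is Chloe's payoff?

€5.5

Highest competing bid: €43.4.
Chloe's bid €49.9 is the highest overall, so Chloe wins and pays the second-highest bid, €43.4.
Payoff = value − price = €48.9 − €43.4 = €5.5.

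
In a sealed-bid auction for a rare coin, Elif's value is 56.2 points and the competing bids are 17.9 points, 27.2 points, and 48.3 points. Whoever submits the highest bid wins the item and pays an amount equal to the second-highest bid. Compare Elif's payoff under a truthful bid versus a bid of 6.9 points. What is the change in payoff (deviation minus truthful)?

The highest competing bid is 48.3 points.
Bidding truthfully at 56.2 points: Elif has the top bid, wins, and pays the second-highest bid 48.3 points. Payoff = 56.2 points − 48.3 points = 7.9 points.
Bidding 6.9 points: the top bid is 48.3 points (a rival), so Elif loses. Payoff = 0.0 points.
Change = 0.0 points − 7.9 points = -7.9 points.
Deviating from a truthful bid can only lose payoff in a second-price auction — never gain.

Change in payoff: -7.9 points.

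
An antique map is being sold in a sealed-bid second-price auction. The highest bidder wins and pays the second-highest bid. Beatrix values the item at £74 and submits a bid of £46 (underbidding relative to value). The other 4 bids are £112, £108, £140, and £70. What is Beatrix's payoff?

£0

Highest competing bid: £140.
Beatrix's bid £46 is not the highest, so Beatrix loses, pays nothing, and earns zero payoff.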